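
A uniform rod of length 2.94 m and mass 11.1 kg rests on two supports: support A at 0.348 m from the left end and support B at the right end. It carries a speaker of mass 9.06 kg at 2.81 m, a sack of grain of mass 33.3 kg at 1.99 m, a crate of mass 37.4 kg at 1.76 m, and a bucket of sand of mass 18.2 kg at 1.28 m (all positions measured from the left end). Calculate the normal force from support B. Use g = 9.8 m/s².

About support A:
Beam weight: 11.1 × 9.8 = 108.8 N down at 1.47 m → arm 1.122 m, τ = 108.8 × 1.122 = 122.1 N·m clockwise.
Speaker: 9.06 × 9.8 = 88.79 N down at 2.81 m → arm 2.462 m, τ = 88.79 × 2.462 = 218.6 N·m clockwise.
Sack of grain: 33.3 × 9.8 = 326.3 N down at 1.99 m → arm 1.642 m, τ = 326.3 × 1.642 = 535.8 N·m clockwise.
Crate: 37.4 × 9.8 = 366.5 N down at 1.76 m → arm 1.412 m, τ = 366.5 × 1.412 = 517.5 N·m clockwise.
Bucket of sand: 18.2 × 9.8 = 178.4 N down at 1.28 m → arm 0.932 m, τ = 178.4 × 0.932 = 166.3 N·m clockwise.
Net load moment about support A = 1560 N·m clockwise.
Reaction R at support B is upward at 2.94 m, arm 2.592 m → moment R × 2.592 counterclockwise.
Balancing moments: R × 2.592 = 1560, giving R = 602 N.

R_B ≈ 602 N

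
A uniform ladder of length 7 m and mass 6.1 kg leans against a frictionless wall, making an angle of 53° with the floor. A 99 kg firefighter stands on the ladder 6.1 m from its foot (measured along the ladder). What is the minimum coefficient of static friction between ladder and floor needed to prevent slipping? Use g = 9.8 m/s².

μ_min ≈ 0.64

Taking torques about the foot of the ladder:
Ladder weight 6.1×9.8 = 59.78 N acts at 3.5 m along the ladder; its horizontal arm is 3.5·cos53° = 2.106 m → τ = 125.9 N·m clockwise.
Firefighter: 99×9.8 = 970.2 N at 6.1 m → arm 3.671 m → τ = 3562 N·m clockwise.
Wall normal N acts horizontally at the top; its moment arm is the height L sinθ = 7·sin53° = 5.59 m, counterclockwise.
For rotational equilibrium, N × 5.59 = 3688, so N = 659.7 N.
ΣFx = 0 ⇒ f = N_wall = 659.7 N. ΣFy = 0 ⇒ N_floor = 1030 N.
μ_min = f / N_floor = 659.7 / 1030 = 0.64.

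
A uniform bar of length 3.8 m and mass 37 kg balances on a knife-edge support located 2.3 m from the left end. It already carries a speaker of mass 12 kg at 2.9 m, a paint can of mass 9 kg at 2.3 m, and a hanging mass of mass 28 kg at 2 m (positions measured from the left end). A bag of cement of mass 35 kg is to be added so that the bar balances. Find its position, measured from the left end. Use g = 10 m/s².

Choose the knife-edge support (at 2.3 m from the left end) as the axis so the support reaction has zero arm there.
Beam weight: 37 × 10 = 370 N down at 1.9 m → arm 0.4 m, τ = 370 × 0.4 = 148 N·m counterclockwise.
Speaker: 12 × 10 = 120 N down at 2.9 m → arm 0.6 m, τ = 120 × 0.6 = 72 N·m clockwise.
Paint can: acts at the knife-edge support, moment arm 0 → no torque.
Hanging mass: 28 × 10 = 280 N down at 2 m → arm 0.3 m, τ = 280 × 0.3 = 84 N·m counterclockwise.
Net moment of existing loads = 160 N·m counterclockwise.
The bag of cement weighs 35 × 10 = 350 N and must supply an equal clockwise moment, so its lever arm about the knife-edge support is 160 / 350 = 0.457 m.
That puts it at 2.3 + 0.457 = 2.76 m from the left end.

x ≈ 2.76 m from the left end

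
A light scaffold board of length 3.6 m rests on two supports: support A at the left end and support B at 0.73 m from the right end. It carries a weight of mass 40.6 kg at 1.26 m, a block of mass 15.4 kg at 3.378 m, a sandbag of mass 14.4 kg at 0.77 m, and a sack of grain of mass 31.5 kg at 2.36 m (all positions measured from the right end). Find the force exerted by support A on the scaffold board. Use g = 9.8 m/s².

Taking torques about support B:
Weight: 40.6 × 9.8 = 397.9 N down at 1.26 m → arm 0.53 m, τ = 397.9 × 0.53 = 210.9 N·m counterclockwise.
Block: 15.4 × 9.8 = 150.9 N down at 3.378 m → arm 2.648 m, τ = 150.9 × 2.648 = 399.6 N·m counterclockwise.
Sandbag: 14.4 × 9.8 = 141.1 N down at 0.77 m → arm 0.04 m, τ = 141.1 × 0.04 = 5.644 N·m counterclockwise.
Sack of grain: 31.5 × 9.8 = 308.7 N down at 2.36 m → arm 1.63 m, τ = 308.7 × 1.63 = 503.2 N·m counterclockwise.
Net load moment about support B = 1119 N·m counterclockwise.
Reaction R at support A is upward at 3.6 m, arm 2.87 m → moment R × 2.87 clockwise.
Balancing moments: R × 2.87 = 1119, giving R = 390 N.

R_A ≈ 390 N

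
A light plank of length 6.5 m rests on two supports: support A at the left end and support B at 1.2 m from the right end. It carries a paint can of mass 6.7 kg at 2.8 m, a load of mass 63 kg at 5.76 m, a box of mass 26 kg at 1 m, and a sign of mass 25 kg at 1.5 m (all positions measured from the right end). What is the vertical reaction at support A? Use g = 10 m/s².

R_A ≈ 567 N

About support B:
Paint can: 6.7 × 10 = 67 N down at 2.8 m → arm 1.6 m, τ = 67 × 1.6 = 107.2 N·m counterclockwise.
Load: 63 × 10 = 630 N down at 5.76 m → arm 4.56 m, τ = 630 × 4.56 = 2873 N·m counterclockwise.
Box: 26 × 10 = 260 N down at 1 m → arm 0.2 m, τ = 260 × 0.2 = 52 N·m clockwise.
Sign: 25 × 10 = 250 N down at 1.5 m → arm 0.3 m, τ = 250 × 0.3 = 75 N·m counterclockwise.
Net load moment about support B = 3003 N·m counterclockwise.
Reaction R at support A is upward at 6.5 m, arm 5.3 m → moment R × 5.3 clockwise.
For rotational equilibrium, R × 5.3 = 3003, so R = 567 N.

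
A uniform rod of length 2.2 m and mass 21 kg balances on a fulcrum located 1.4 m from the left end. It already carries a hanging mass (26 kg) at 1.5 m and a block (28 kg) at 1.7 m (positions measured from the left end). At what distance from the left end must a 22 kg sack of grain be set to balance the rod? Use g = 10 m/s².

x ≈ 1.19 m from the left end

Taking torques about the fulcrum (at 1.4 m from the left end):
Beam weight: 21 × 10 = 210 N down at 1.1 m → arm 0.3 m, τ = 210 × 0.3 = 63 N·m counterclockwise.
Hanging mass: 26 × 10 = 260 N down at 1.5 m → arm 0.1 m, τ = 260 × 0.1 = 26 N·m clockwise.
Block: 28 × 10 = 280 N down at 1.7 m → arm 0.3 m, τ = 280 × 0.3 = 84 N·m clockwise.
Net moment of existing loads = 47 N·m clockwise.
The sack of grain weighs 22 × 10 = 220 N and must supply an equal counterclockwise moment, so its lever arm about the fulcrum is 47 / 220 = 0.214 m.
That puts it at 1.4 − 0.214 = 1.19 m from the left end.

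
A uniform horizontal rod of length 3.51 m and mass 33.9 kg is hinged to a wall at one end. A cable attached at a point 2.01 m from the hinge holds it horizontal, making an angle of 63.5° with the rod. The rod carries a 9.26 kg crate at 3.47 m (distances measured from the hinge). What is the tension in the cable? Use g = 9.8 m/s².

Taking torques about the hinge:
Beam weight: 33.9 × 9.8 = 332.2 N down at 1.755 m → arm 1.755 m, τ = 332.2 × 1.755 = 583 N·m clockwise.
Crate: 9.26 × 9.8 = 90.75 N down at 3.47 m → arm 3.47 m, τ = 90.75 × 3.47 = 314.9 N·m clockwise.
Total clockwise load moment = 897.9 N·m.
The cable tension T acts at 2.01 m; only its component perpendicular to the rod, T sinθ, produces torque. sin 63.5° = 0.8949.
Στ = 0 ⇒ T × 2.01 × 0.8949 = 897.9 ⇒ T = 897.9 / 1.799 = 499 N.

T ≈ 499 N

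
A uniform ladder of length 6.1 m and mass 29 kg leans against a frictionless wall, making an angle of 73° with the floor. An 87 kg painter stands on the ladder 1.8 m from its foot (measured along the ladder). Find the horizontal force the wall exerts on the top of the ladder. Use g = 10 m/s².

N_wall ≈ 123 N

Choose the foot of the ladder as the axis so the floor normal and friction both act there and drop out.
Ladder weight 29×10 = 290 N acts at 3.05 m along the ladder; its horizontal arm is 3.05·cos73° = 0.8917 m → τ = 258.6 N·m clockwise.
Painter: 87×10 = 870 N at 1.8 m → arm 0.5263 m → τ = 457.9 N·m clockwise.
Wall normal N acts horizontally at the top; its moment arm is the height L sinθ = 6.1·sin73° = 5.833 m, counterclockwise.
For rotational equilibrium, N × 5.833 = 716.5, so N = 123 N.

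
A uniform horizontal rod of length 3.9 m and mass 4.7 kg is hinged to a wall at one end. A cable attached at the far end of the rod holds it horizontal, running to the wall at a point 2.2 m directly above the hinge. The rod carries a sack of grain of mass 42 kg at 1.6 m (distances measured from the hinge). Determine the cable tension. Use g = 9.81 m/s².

T ≈ 391 N

Taking torques about the hinge:
Beam weight: 4.7 × 9.81 = 46.11 N down at 1.95 m → arm 1.95 m, τ = 46.11 × 1.95 = 89.91 N·m clockwise.
Sack of grain: 42 × 9.81 = 412 N down at 1.6 m → arm 1.6 m, τ = 412 × 1.6 = 659.2 N·m clockwise.
Total clockwise load moment = 749.1 N·m.
The cable tension T acts at 3.9 m; only its component perpendicular to the rod, T sinθ, produces torque. sinθ = h/√(h²+d²) = 2.2/√(2.2²+3.9²) = 0.4913.
For rotational equilibrium, T × 3.9 × 0.4913 = 749.1, so T = 749.1 / 1.916 = 391 N.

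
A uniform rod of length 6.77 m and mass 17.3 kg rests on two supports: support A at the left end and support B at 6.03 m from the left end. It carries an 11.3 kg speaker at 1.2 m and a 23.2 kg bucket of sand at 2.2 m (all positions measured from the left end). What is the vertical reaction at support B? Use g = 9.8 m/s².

Choose support A as the axis so its reaction then has zero moment arm.
Beam weight: 17.3 × 9.8 = 169.5 N down at 3.385 m → arm 3.385 m, τ = 169.5 × 3.385 = 573.8 N·m clockwise.
Speaker: 11.3 × 9.8 = 110.7 N down at 1.2 m → arm 1.2 m, τ = 110.7 × 1.2 = 132.8 N·m clockwise.
Bucket of sand: 23.2 × 9.8 = 227.4 N down at 2.2 m → arm 2.2 m, τ = 227.4 × 2.2 = 500.3 N·m clockwise.
Net load moment about support A = 1207 N·m clockwise.
Reaction R at support B is upward at 6.03 m, arm 6.03 m → moment R × 6.03 counterclockwise.
For rotational equilibrium, R × 6.03 = 1207, so R = 200 N.

R_B ≈ 200 N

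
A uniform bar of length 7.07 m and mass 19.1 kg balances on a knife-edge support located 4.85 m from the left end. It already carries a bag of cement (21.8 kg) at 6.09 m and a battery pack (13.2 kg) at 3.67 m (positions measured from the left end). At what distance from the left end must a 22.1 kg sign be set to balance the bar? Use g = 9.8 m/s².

x ≈ 5.47 m from the left end

Sum moments about the knife-edge support (at 4.85 m from the left end) (the support reaction has zero arm there).
Beam weight: 19.1 × 9.8 = 187.2 N down at 3.535 m → arm 1.315 m, τ = 187.2 × 1.315 = 246.2 N·m counterclockwise.
Bag of cement: 21.8 × 9.8 = 213.6 N down at 6.09 m → arm 1.24 m, τ = 213.6 × 1.24 = 264.9 N·m clockwise.
Battery pack: 13.2 × 9.8 = 129.4 N down at 3.67 m → arm 1.18 m, τ = 129.4 × 1.18 = 152.7 N·m counterclockwise.
Net moment of existing loads = 134 N·m counterclockwise.
The sign weighs 22.1 × 9.8 = 216.6 N and must supply an equal clockwise moment, so its lever arm about the knife-edge support is 134 / 216.6 = 0.619 m.
That puts it at 4.85 + 0.619 = 5.47 m from the left end.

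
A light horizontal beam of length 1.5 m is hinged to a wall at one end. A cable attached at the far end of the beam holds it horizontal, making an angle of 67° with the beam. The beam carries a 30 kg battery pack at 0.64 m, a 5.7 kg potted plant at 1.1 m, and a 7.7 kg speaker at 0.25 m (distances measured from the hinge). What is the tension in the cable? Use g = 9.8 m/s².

T ≈ 194 N

About the hinge:
Battery pack: 30 × 9.8 = 294 N down at 0.64 m → arm 0.64 m, τ = 294 × 0.64 = 188.2 N·m clockwise.
Potted plant: 5.7 × 9.8 = 55.86 N down at 1.1 m → arm 1.1 m, τ = 55.86 × 1.1 = 61.45 N·m clockwise.
Speaker: 7.7 × 9.8 = 75.46 N down at 0.25 m → arm 0.25 m, τ = 75.46 × 0.25 = 18.86 N·m clockwise.
Total clockwise load moment = 268.5 N·m.
The cable tension T acts at 1.5 m; only its component perpendicular to the beam, T sinθ, produces torque. sin 67° = 0.9205.
Setting net torque to zero: T × 1.5 × 0.9205 = 268.5 → T = 268.5 / 1.381 = 194 N.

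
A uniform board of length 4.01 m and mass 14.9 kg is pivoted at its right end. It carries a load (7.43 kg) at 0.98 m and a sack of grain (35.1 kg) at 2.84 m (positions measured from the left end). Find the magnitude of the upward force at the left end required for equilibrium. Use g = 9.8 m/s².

F ≈ 228 N

Choose the right end as the axis so the unknown pivot reaction has zero arm there.
Beam weight: 14.9 × 9.8 = 146 N down at 2.005 m → arm 2.005 m, τ = 146 × 2.005 = 292.7 N·m counterclockwise.
Load: 7.43 × 9.8 = 72.81 N down at 0.98 m → arm 3.03 m, τ = 72.81 × 3.03 = 220.6 N·m counterclockwise.
Sack of grain: 35.1 × 9.8 = 344 N down at 2.84 m → arm 1.17 m, τ = 344 × 1.17 = 402.5 N·m counterclockwise.
Net moment of the loads = 915.8 N·m counterclockwise.
The upward force F acts at the left end, arm 4.01 m, giving F × 4.01 clockwise.
Balancing moments: F × 4.01 = 915.8, giving F = 915.8 / 4.01 = 228 N.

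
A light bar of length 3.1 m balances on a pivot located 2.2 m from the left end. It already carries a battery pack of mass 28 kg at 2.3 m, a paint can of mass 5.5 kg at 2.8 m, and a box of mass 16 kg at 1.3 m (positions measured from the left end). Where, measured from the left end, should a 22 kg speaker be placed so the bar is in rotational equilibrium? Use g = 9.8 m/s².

Sum moments about the pivot (at 2.2 m from the left end) (the support reaction has zero arm there).
Battery pack: 28 × 9.8 = 274.4 N down at 2.3 m → arm 0.1 m, τ = 274.4 × 0.1 = 27.44 N·m clockwise.
Paint can: 5.5 × 9.8 = 53.9 N down at 2.8 m → arm 0.6 m, τ = 53.9 × 0.6 = 32.34 N·m clockwise.
Box: 16 × 9.8 = 156.8 N down at 1.3 m → arm 0.9 m, τ = 156.8 × 0.9 = 141.1 N·m counterclockwise.
Net moment of existing loads = 81.32 N·m counterclockwise.
The speaker weighs 22 × 9.8 = 215.6 N and must supply an equal clockwise moment, so its lever arm about the pivot is 81.32 / 215.6 = 0.377 m.
That puts it at 2.2 + 0.377 = 2.58 m from the left end.

x ≈ 2.58 m from the left end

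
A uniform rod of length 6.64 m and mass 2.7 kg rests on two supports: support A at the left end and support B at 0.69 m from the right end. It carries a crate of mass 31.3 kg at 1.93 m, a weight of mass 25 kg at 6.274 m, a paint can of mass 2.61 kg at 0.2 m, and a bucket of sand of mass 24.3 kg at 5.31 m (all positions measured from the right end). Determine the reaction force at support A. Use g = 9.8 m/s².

R_A ≈ 488 N

Choose support B as the axis so its reaction then has zero moment arm.
Beam weight: 2.7 × 9.8 = 26.46 N down at 3.32 m → arm 2.63 m, τ = 26.46 × 2.63 = 69.59 N·m counterclockwise.
Crate: 31.3 × 9.8 = 306.7 N down at 1.93 m → arm 1.24 m, τ = 306.7 × 1.24 = 380.3 N·m counterclockwise.
Weight: 25 × 9.8 = 245 N down at 6.274 m → arm 5.584 m, τ = 245 × 5.584 = 1368 N·m counterclockwise.
Paint can: 2.61 × 9.8 = 25.58 N down at 0.2 m → arm 0.49 m, τ = 25.58 × 0.49 = 12.53 N·m clockwise.
Bucket of sand: 24.3 × 9.8 = 238.1 N down at 5.31 m → arm 4.62 m, τ = 238.1 × 4.62 = 1100 N·m counterclockwise.
Net load moment about support B = 2905 N·m counterclockwise.
Reaction R at support A is upward at 6.64 m, arm 5.95 m → moment R × 5.95 clockwise.
Setting net torque to zero: R × 5.95 = 2905 → R = 488 N.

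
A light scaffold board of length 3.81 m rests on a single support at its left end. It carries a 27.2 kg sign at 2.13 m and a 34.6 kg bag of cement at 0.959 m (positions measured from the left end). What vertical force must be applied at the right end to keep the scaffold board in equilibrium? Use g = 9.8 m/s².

F ≈ 234 N

About the left end:
Sign: 27.2 × 9.8 = 266.6 N down at 2.13 m → arm 2.13 m, τ = 266.6 × 2.13 = 567.9 N·m clockwise.
Bag of cement: 34.6 × 9.8 = 339.1 N down at 0.959 m → arm 0.959 m, τ = 339.1 × 0.959 = 325.2 N·m clockwise.
Net moment of the loads = 893.1 N·m clockwise.
The upward force F acts at the right end, arm 3.81 m, giving F × 3.81 counterclockwise.
Στ = 0 ⇒ F × 3.81 = 893.1 ⇒ F = 893.1 / 3.81 = 234 N.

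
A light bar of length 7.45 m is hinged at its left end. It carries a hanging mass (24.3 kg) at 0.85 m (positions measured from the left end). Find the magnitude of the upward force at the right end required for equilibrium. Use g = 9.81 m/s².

F ≈ 27.2 N

Take moments about the left end.
Hanging mass: 24.3 × 9.81 = 238.4 N down at 0.85 m → arm 0.85 m, τ = 238.4 × 0.85 = 202.6 N·m clockwise.
Net moment of the loads = 202.6 N·m clockwise.
The upward force F acts at the right end, arm 7.45 m, giving F × 7.45 counterclockwise.
Στ = 0 ⇒ F × 7.45 = 202.6 ⇒ F = 202.6 / 7.45 = 27.2 N.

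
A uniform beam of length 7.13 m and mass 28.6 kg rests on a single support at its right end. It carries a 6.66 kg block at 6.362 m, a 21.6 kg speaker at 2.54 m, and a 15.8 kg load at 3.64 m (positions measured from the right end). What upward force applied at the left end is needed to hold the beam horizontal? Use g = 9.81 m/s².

F ≈ 353 N

Sum moments about the right end (the unknown pivot reaction has zero arm there).
Beam weight: 28.6 × 9.81 = 280.6 N down at 3.565 m → arm 3.565 m, τ = 280.6 × 3.565 = 1000 N·m counterclockwise.
Block: 6.66 × 9.81 = 65.33 N down at 6.362 m → arm 6.362 m, τ = 65.33 × 6.362 = 415.6 N·m counterclockwise.
Speaker: 21.6 × 9.81 = 211.9 N down at 2.54 m → arm 2.54 m, τ = 211.9 × 2.54 = 538.2 N·m counterclockwise.
Load: 15.8 × 9.81 = 155 N down at 3.64 m → arm 3.64 m, τ = 155 × 3.64 = 564.2 N·m counterclockwise.
Net moment of the loads = 2518 N·m counterclockwise.
The upward force F acts at the left end, arm 7.13 m, giving F × 7.13 clockwise.
Στ = 0 ⇒ F × 7.13 = 2518 ⇒ F = 2518 / 7.13 = 353 N.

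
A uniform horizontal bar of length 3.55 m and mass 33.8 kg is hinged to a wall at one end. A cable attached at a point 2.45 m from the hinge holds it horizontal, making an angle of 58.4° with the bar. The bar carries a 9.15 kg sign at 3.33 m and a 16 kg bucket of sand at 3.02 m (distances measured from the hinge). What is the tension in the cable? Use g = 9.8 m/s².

Choose the hinge as the axis so the unknown hinge reaction has zero arm there.
Beam weight: 33.8 × 9.8 = 331.2 N down at 1.775 m → arm 1.775 m, τ = 331.2 × 1.775 = 587.9 N·m clockwise.
Sign: 9.15 × 9.8 = 89.67 N down at 3.33 m → arm 3.33 m, τ = 89.67 × 3.33 = 298.6 N·m clockwise.
Bucket of sand: 16 × 9.8 = 156.8 N down at 3.02 m → arm 3.02 m, τ = 156.8 × 3.02 = 473.5 N·m clockwise.
Total clockwise load moment = 1360 N·m.
The cable tension T acts at 2.45 m; only its component perpendicular to the bar, T sinθ, produces torque. sin 58.4° = 0.8517.
Setting net torque to zero: T × 2.45 × 0.8517 = 1360 → T = 1360 / 2.087 = 652 N.

T ≈ 652 N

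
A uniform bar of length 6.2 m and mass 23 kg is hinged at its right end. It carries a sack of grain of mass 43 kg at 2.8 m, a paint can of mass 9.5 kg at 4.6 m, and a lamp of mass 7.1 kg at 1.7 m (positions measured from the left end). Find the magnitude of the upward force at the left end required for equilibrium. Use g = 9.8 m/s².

Sum moments about the right end (the unknown pivot reaction has zero arm there).
Beam weight: 23 × 9.8 = 225.4 N down at 3.1 m → arm 3.1 m, τ = 225.4 × 3.1 = 698.7 N·m counterclockwise.
Sack of grain: 43 × 9.8 = 421.4 N down at 2.8 m → arm 3.4 m, τ = 421.4 × 3.4 = 1433 N·m counterclockwise.
Paint can: 9.5 × 9.8 = 93.1 N down at 4.6 m → arm 1.6 m, τ = 93.1 × 1.6 = 149 N·m counterclockwise.
Lamp: 7.1 × 9.8 = 69.58 N down at 1.7 m → arm 4.5 m, τ = 69.58 × 4.5 = 313.1 N·m counterclockwise.
Net moment of the loads = 2594 N·m counterclockwise.
The upward force F acts at the left end, arm 6.2 m, giving F × 6.2 clockwise.
Στ = 0 ⇒ F × 6.2 = 2594 ⇒ F = 2594 / 6.2 = 418 N.

F ≈ 418 N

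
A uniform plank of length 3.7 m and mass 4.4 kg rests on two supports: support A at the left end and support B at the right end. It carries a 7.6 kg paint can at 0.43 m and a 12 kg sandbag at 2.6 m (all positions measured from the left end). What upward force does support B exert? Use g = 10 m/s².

R_B ≈ 115 N

Take moments about support A.
Beam weight: 4.4 × 10 = 44 N down at 1.85 m → arm 1.85 m, τ = 44 × 1.85 = 81.4 N·m clockwise.
Paint can: 7.6 × 10 = 76 N down at 0.43 m → arm 0.43 m, τ = 76 × 0.43 = 32.68 N·m clockwise.
Sandbag: 12 × 10 = 120 N down at 2.6 m → arm 2.6 m, τ = 120 × 2.6 = 312 N·m clockwise.
Net load moment about support A = 426.1 N·m clockwise.
Reaction R at support B is upward at 3.7 m, arm 3.7 m → moment R × 3.7 counterclockwise.
For rotational equilibrium, R × 3.7 = 426.1, so R = 115 N.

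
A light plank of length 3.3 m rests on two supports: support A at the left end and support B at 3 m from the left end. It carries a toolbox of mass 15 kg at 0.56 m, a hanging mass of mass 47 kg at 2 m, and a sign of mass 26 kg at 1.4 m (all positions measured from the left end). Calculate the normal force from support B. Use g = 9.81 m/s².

R_B ≈ 454 N

Sum moments about support A (its reaction then has zero moment arm).
Toolbox: 15 × 9.81 = 147.2 N down at 0.56 m → arm 0.56 m, τ = 147.2 × 0.56 = 82.43 N·m clockwise.
Hanging mass: 47 × 9.81 = 461.1 N down at 2 m → arm 2 m, τ = 461.1 × 2 = 922.2 N·m clockwise.
Sign: 26 × 9.81 = 255.1 N down at 1.4 m → arm 1.4 m, τ = 255.1 × 1.4 = 357.1 N·m clockwise.
Net load moment about support A = 1362 N·m clockwise.
Reaction R at support B is upward at 3 m, arm 3 m → moment R × 3 counterclockwise.
Setting net torque to zero: R × 3 = 1362 → R = 454 N.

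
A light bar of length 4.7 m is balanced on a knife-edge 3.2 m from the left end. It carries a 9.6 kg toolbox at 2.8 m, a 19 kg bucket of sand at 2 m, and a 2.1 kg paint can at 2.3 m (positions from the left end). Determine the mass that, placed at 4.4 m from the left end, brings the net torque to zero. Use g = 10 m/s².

m ≈ 23.8 kg

Taking torques about the knife-edge (at 3.2 m from the left end):
Toolbox: 9.6 × 10 = 96 N down at 2.8 m → arm 0.4 m, τ = 96 × 0.4 = 38.4 N·m counterclockwise.
Bucket of sand: 19 × 10 = 190 N down at 2 m → arm 1.2 m, τ = 190 × 1.2 = 228 N·m counterclockwise.
Paint can: 2.1 × 10 = 21 N down at 2.3 m → arm 0.9 m, τ = 21 × 0.9 = 18.9 N·m counterclockwise.
Net moment of known loads = 285.3 N·m counterclockwise.
An unknown mass m at 4.4 m has arm 1.2 m; its moment is m·g·1.2 clockwise.
Setting net torque to zero: m × 10 × 1.2 = 285.3 → m = 285.3 / (10 × 1.2) = 23.8 kg.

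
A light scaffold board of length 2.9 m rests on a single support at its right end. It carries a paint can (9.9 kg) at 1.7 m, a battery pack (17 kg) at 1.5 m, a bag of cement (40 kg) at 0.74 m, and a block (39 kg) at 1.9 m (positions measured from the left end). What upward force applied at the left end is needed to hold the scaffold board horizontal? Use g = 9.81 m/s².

Take moments about the right end.
Paint can: 9.9 × 9.81 = 97.12 N down at 1.7 m → arm 1.2 m, τ = 97.12 × 1.2 = 116.5 N·m counterclockwise.
Battery pack: 17 × 9.81 = 166.8 N down at 1.5 m → arm 1.4 m, τ = 166.8 × 1.4 = 233.5 N·m counterclockwise.
Bag of cement: 40 × 9.81 = 392.4 N down at 0.74 m → arm 2.16 m, τ = 392.4 × 2.16 = 847.6 N·m counterclockwise.
Block: 39 × 9.81 = 382.6 N down at 1.9 m → arm 1 m, τ = 382.6 × 1 = 382.6 N·m counterclockwise.
Net moment of the loads = 1580 N·m counterclockwise.
The upward force F acts at the left end, arm 2.9 m, giving F × 2.9 clockwise.
For rotational equilibrium, F × 2.9 = 1580, so F = 1580 / 2.9 = 545 N.

F ≈ 545 N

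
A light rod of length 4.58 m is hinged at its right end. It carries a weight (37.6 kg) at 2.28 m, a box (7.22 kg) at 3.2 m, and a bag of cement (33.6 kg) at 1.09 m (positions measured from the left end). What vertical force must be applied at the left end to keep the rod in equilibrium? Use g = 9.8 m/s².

Sum moments about the right end (the unknown pivot reaction has zero arm there).
Weight: 37.6 × 9.8 = 368.5 N down at 2.28 m → arm 2.3 m, τ = 368.5 × 2.3 = 847.5 N·m counterclockwise.
Box: 7.22 × 9.8 = 70.76 N down at 3.2 m → arm 1.38 m, τ = 70.76 × 1.38 = 97.65 N·m counterclockwise.
Bag of cement: 33.6 × 9.8 = 329.3 N down at 1.09 m → arm 3.49 m, τ = 329.3 × 3.49 = 1149 N·m counterclockwise.
Net moment of the loads = 2094 N·m counterclockwise.
The upward force F acts at the left end, arm 4.58 m, giving F × 4.58 clockwise.
Balancing moments: F × 4.58 = 2094, giving F = 2094 / 4.58 = 457 N.

F ≈ 457 N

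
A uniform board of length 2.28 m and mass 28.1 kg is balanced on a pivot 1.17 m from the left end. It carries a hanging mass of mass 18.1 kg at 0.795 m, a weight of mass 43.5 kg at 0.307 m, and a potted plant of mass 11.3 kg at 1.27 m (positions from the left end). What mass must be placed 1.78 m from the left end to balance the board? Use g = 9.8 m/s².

m ≈ 72.2 kg

About the pivot (at 1.17 m from the left end):
Beam weight: 28.1 × 9.8 = 275.4 N down at 1.14 m → arm 0.03 m, τ = 275.4 × 0.03 = 8.262 N·m counterclockwise.
Hanging mass: 18.1 × 9.8 = 177.4 N down at 0.795 m → arm 0.375 m, τ = 177.4 × 0.375 = 66.53 N·m counterclockwise.
Weight: 43.5 × 9.8 = 426.3 N down at 0.307 m → arm 0.863 m, τ = 426.3 × 0.863 = 367.9 N·m counterclockwise.
Potted plant: 11.3 × 9.8 = 110.7 N down at 1.27 m → arm 0.1 m, τ = 110.7 × 0.1 = 11.07 N·m clockwise.
Net moment of known loads = 431.6 N·m counterclockwise.
An unknown mass m at 1.78 m has arm 0.61 m; its moment is m·g·0.61 clockwise.
Balancing moments: m × 9.8 × 0.61 = 431.6, giving m = 431.6 / (9.8 × 0.61) = 72.2 kg.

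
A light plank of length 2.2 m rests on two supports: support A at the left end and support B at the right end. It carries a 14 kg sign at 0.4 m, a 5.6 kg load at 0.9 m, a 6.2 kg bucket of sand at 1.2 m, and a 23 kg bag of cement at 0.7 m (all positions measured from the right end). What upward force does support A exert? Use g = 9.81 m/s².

R_A ≈ 152 N

Sum moments about support B (its reaction then has zero moment arm).
Sign: 14 × 9.81 = 137.3 N down at 0.4 m → arm 0.4 m, τ = 137.3 × 0.4 = 54.92 N·m counterclockwise.
Load: 5.6 × 9.81 = 54.94 N down at 0.9 m → arm 0.9 m, τ = 54.94 × 0.9 = 49.45 N·m counterclockwise.
Bucket of sand: 6.2 × 9.81 = 60.82 N down at 1.2 m → arm 1.2 m, τ = 60.82 × 1.2 = 72.98 N·m counterclockwise.
Bag of cement: 23 × 9.81 = 225.6 N down at 0.7 m → arm 0.7 m, τ = 225.6 × 0.7 = 157.9 N·m counterclockwise.
Net load moment about support B = 335.2 N·m counterclockwise.
Reaction R at support A is upward at 2.2 m, arm 2.2 m → moment R × 2.2 clockwise.
Setting net torque to zero: R × 2.2 = 335.2 → R = 152 N.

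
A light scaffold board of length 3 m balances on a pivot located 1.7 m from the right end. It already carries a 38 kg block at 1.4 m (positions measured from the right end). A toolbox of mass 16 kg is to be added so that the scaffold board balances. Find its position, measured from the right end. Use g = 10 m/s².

Take moments about the pivot (at 1.7 m from the right end).
Block: 38 × 10 = 380 N down at 1.4 m → arm 0.3 m, τ = 380 × 0.3 = 114 N·m clockwise.
Net moment of existing loads = 114 N·m clockwise.
The toolbox weighs 16 × 10 = 160 N and must supply an equal counterclockwise moment, so its lever arm about the pivot is 114 / 160 = 0.713 m.
That puts it at 1.7 + 0.713 = 2.41 m from the right end.

x ≈ 2.41 m from the right end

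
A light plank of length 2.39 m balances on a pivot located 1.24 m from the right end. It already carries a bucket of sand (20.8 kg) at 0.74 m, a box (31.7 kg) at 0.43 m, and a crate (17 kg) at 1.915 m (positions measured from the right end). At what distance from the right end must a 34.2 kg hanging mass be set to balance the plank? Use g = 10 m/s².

Take moments about the pivot (at 1.24 m from the right end).
Bucket of sand: 20.8 × 10 = 208 N down at 0.74 m → arm 0.5 m, τ = 208 × 0.5 = 104 N·m clockwise.
Box: 31.7 × 10 = 317 N down at 0.43 m → arm 0.81 m, τ = 317 × 0.81 = 256.8 N·m clockwise.
Crate: 17 × 10 = 170 N down at 1.915 m → arm 0.675 m, τ = 170 × 0.675 = 114.8 N·m counterclockwise.
Net moment of existing loads = 246 N·m clockwise.
The hanging mass weighs 34.2 × 10 = 342 N and must supply an equal counterclockwise moment, so its lever arm about the pivot is 246 / 342 = 0.719 m.
That puts it at 1.24 + 0.719 = 1.96 m from the right end.

x ≈ 1.96 m from the right end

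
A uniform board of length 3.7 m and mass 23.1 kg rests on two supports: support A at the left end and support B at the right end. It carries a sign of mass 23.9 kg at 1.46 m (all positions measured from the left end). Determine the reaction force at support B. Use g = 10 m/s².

Taking torques about support A:
Beam weight: 23.1 × 10 = 231 N down at 1.85 m → arm 1.85 m, τ = 231 × 1.85 = 427.4 N·m clockwise.
Sign: 23.9 × 10 = 239 N down at 1.46 m → arm 1.46 m, τ = 239 × 1.46 = 348.9 N·m clockwise.
Net load moment about support A = 776.3 N·m clockwise.
Reaction R at support B is upward at 3.7 m, arm 3.7 m → moment R × 3.7 counterclockwise.
For rotational equilibrium, R × 3.7 = 776.3, so R = 210 N.

R_B ≈ 210 N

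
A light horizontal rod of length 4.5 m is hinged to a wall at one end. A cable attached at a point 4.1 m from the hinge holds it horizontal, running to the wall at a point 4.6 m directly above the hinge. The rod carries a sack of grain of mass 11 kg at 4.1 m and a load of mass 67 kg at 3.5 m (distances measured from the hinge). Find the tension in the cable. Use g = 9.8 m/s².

Taking torques about the hinge:
Sack of grain: 11 × 9.8 = 107.8 N down at 4.1 m → arm 4.1 m, τ = 107.8 × 4.1 = 442 N·m clockwise.
Load: 67 × 9.8 = 656.6 N down at 3.5 m → arm 3.5 m, τ = 656.6 × 3.5 = 2298 N·m clockwise.
Total clockwise load moment = 2740 N·m.
The cable tension T acts at 4.1 m; only its component perpendicular to the rod, T sinθ, produces torque. sinθ = h/√(h²+d²) = 4.6/√(4.6²+4.1²) = 0.7465.
Setting net torque to zero: T × 4.1 × 0.7465 = 2740 → T = 2740 / 3.061 = 895 N.

T ≈ 895 N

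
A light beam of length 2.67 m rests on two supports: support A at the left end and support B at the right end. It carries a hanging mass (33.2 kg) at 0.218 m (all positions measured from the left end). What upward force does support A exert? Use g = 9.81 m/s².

R_A ≈ 299 N

Choose support B as the axis so its reaction then has zero moment arm.
Hanging mass: 33.2 × 9.81 = 325.7 N down at 0.218 m → arm 2.452 m, τ = 325.7 × 2.452 = 798.6 N·m counterclockwise.
Net load moment about support B = 798.6 N·m counterclockwise.
Reaction R at support A is upward at 0 m, arm 2.67 m → moment R × 2.67 clockwise.
Στ = 0 ⇒ R × 2.67 = 798.6 ⇒ R = 299 N.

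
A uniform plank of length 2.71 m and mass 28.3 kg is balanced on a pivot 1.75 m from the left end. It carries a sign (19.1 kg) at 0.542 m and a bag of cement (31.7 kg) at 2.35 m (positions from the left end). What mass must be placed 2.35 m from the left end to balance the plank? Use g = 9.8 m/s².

Take moments about the pivot (at 1.75 m from the left end).
Beam weight: 28.3 × 9.8 = 277.3 N down at 1.355 m → arm 0.395 m, τ = 277.3 × 0.395 = 109.5 N·m counterclockwise.
Sign: 19.1 × 9.8 = 187.2 N down at 0.542 m → arm 1.208 m, τ = 187.2 × 1.208 = 226.1 N·m counterclockwise.
Bag of cement: 31.7 × 9.8 = 310.7 N down at 2.35 m → arm 0.6 m, τ = 310.7 × 0.6 = 186.4 N·m clockwise.
Net moment of known loads = 149.2 N·m counterclockwise.
An unknown mass m at 2.35 m has arm 0.6 m; its moment is m·g·0.6 clockwise.
Setting net torque to zero: m × 9.8 × 0.6 = 149.2 → m = 149.2 / (9.8 × 0.6) = 25.4 kg.

m ≈ 25.4 kg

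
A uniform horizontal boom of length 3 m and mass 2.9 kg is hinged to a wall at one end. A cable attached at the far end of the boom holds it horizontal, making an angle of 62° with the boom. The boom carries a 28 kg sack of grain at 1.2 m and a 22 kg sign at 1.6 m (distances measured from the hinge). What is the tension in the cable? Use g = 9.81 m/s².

About the hinge:
Beam weight: 2.9 × 9.81 = 28.45 N down at 1.5 m → arm 1.5 m, τ = 28.45 × 1.5 = 42.67 N·m clockwise.
Sack of grain: 28 × 9.81 = 274.7 N down at 1.2 m → arm 1.2 m, τ = 274.7 × 1.2 = 329.6 N·m clockwise.
Sign: 22 × 9.81 = 215.8 N down at 1.6 m → arm 1.6 m, τ = 215.8 × 1.6 = 345.3 N·m clockwise.
Total clockwise load moment = 717.6 N·m.
The cable tension T acts at 3 m; only its component perpendicular to the boom, T sinθ, produces torque. sin 62° = 0.8829.
For rotational equilibrium, T × 3 × 0.8829 = 717.6, so T = 717.6 / 2.649 = 271 N.

T ≈ 271 N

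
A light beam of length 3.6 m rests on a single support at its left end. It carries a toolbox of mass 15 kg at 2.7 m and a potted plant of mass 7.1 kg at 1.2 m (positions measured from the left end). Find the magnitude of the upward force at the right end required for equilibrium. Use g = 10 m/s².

F ≈ 136 N

About the left end:
Toolbox: 15 × 10 = 150 N down at 2.7 m → arm 2.7 m, τ = 150 × 2.7 = 405 N·m clockwise.
Potted plant: 7.1 × 10 = 71 N down at 1.2 m → arm 1.2 m, τ = 71 × 1.2 = 85.2 N·m clockwise.
Net moment of the loads = 490.2 N·m clockwise.
The upward force F acts at the right end, arm 3.6 m, giving F × 3.6 counterclockwise.
Στ = 0 ⇒ F × 3.6 = 490.2 ⇒ F = 490.2 / 3.6 = 136 N.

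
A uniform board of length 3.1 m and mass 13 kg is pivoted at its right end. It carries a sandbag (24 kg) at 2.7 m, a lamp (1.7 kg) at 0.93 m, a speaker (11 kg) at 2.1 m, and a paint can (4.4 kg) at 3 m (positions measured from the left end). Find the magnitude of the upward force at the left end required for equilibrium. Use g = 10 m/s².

Taking torques about the right end:
Beam weight: 13 × 10 = 130 N down at 1.55 m → arm 1.55 m, τ = 130 × 1.55 = 201.5 N·m counterclockwise.
Sandbag: 24 × 10 = 240 N down at 2.7 m → arm 0.4 m, τ = 240 × 0.4 = 96 N·m counterclockwise.
Lamp: 1.7 × 10 = 17 N down at 0.93 m → arm 2.17 m, τ = 17 × 2.17 = 36.89 N·m counterclockwise.
Speaker: 11 × 10 = 110 N down at 2.1 m → arm 1 m, τ = 110 × 1 = 110 N·m counterclockwise.
Paint can: 4.4 × 10 = 44 N down at 3 m → arm 0.1 m, τ = 44 × 0.1 = 4.4 N·m counterclockwise.
Net moment of the loads = 448.8 N·m counterclockwise.
The upward force F acts at the left end, arm 3.1 m, giving F × 3.1 clockwise.
Setting net torque to zero: F × 3.1 = 448.8 → F = 448.8 / 3.1 = 145 N.

F ≈ 145 N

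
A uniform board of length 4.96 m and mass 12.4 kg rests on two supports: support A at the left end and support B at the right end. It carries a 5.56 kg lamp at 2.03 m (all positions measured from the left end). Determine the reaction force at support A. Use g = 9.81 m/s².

R_A ≈ 93 N

Take moments about support B.
Beam weight: 12.4 × 9.81 = 121.6 N down at 2.48 m → arm 2.48 m, τ = 121.6 × 2.48 = 301.6 N·m counterclockwise.
Lamp: 5.56 × 9.81 = 54.54 N down at 2.03 m → arm 2.93 m, τ = 54.54 × 2.93 = 159.8 N·m counterclockwise.
Net load moment about support B = 461.4 N·m counterclockwise.
Reaction R at support A is upward at 0 m, arm 4.96 m → moment R × 4.96 clockwise.
Setting net torque to zero: R × 4.96 = 461.4 → R = 93 N.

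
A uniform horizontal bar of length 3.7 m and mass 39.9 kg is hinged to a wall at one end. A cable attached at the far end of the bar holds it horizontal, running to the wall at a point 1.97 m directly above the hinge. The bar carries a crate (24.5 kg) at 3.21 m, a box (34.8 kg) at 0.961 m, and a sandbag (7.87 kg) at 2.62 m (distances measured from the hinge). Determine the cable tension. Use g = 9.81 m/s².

Take moments about the hinge.
Beam weight: 39.9 × 9.81 = 391.4 N down at 1.85 m → arm 1.85 m, τ = 391.4 × 1.85 = 724.1 N·m clockwise.
Crate: 24.5 × 9.81 = 240.3 N down at 3.21 m → arm 3.21 m, τ = 240.3 × 3.21 = 771.4 N·m clockwise.
Box: 34.8 × 9.81 = 341.4 N down at 0.961 m → arm 0.961 m, τ = 341.4 × 0.961 = 328.1 N·m clockwise.
Sandbag: 7.87 × 9.81 = 77.2 N down at 2.62 m → arm 2.62 m, τ = 77.2 × 2.62 = 202.3 N·m clockwise.
Total clockwise load moment = 2026 N·m.
The cable tension T acts at 3.7 m; only its component perpendicular to the bar, T sinθ, produces torque. sinθ = h/√(h²+d²) = 1.97/√(1.97²+3.7²) = 0.47.
For rotational equilibrium, T × 3.7 × 0.47 = 2026, so T = 2026 / 1.739 = 1170 N.

T ≈ 1170 N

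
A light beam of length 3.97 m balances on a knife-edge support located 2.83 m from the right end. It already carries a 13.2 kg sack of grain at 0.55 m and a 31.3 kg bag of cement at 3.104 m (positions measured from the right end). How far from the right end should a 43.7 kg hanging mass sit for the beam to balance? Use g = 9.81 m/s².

Choose the knife-edge support (at 2.83 m from the right end) as the axis so the support reaction has zero arm there.
Sack of grain: 13.2 × 9.81 = 129.5 N down at 0.55 m → arm 2.28 m, τ = 129.5 × 2.28 = 295.3 N·m clockwise.
Bag of cement: 31.3 × 9.81 = 307.1 N down at 3.104 m → arm 0.274 m, τ = 307.1 × 0.274 = 84.15 N·m counterclockwise.
Net moment of existing loads = 211.2 N·m clockwise.
The hanging mass weighs 43.7 × 9.81 = 428.7 N and must supply an equal counterclockwise moment, so its lever arm about the knife-edge support is 211.2 / 428.7 = 0.493 m.
That puts it at 2.83 + 0.493 = 3.32 m from the right end.

x ≈ 3.32 m from the right end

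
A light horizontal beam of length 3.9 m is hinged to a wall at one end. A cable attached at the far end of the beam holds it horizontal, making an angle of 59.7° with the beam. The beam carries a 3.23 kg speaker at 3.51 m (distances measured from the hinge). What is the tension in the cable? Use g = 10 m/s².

T ≈ 33.7 N

Taking torques about the hinge:
Speaker: 3.23 × 10 = 32.3 N down at 3.51 m → arm 3.51 m, τ = 32.3 × 3.51 = 113.4 N·m clockwise.
Total clockwise load moment = 113.4 N·m.
The cable tension T acts at 3.9 m; only its component perpendicular to the beam, T sinθ, produces torque. sin 59.7° = 0.8634.
Στ = 0 ⇒ T × 3.9 × 0.8634 = 113.4 ⇒ T = 113.4 / 3.367 = 33.7 N.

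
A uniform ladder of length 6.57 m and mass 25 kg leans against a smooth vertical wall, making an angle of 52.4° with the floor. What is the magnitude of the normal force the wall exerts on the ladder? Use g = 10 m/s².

N_wall ≈ 96.3 N

Take moments about the foot of the ladder.
Ladder weight 25×10 = 250 N acts at 3.285 m along the ladder; its horizontal arm is 3.285·cos52.4° = 2.004 m → τ = 501 N·m clockwise.
Wall normal N acts horizontally at the top; its moment arm is the height L sinθ = 6.57·sin52.4° = 5.205 m, counterclockwise.
Setting net torque to zero: N × 5.205 = 501 → N = 96.3 N.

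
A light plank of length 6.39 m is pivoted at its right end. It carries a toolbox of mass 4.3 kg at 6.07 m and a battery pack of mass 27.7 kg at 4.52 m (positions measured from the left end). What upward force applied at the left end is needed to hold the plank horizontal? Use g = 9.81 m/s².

F ≈ 81.6 N

Sum moments about the right end (the unknown pivot reaction has zero arm there).
Toolbox: 4.3 × 9.81 = 42.18 N down at 6.07 m → arm 0.32 m, τ = 42.18 × 0.32 = 13.5 N·m counterclockwise.
Battery pack: 27.7 × 9.81 = 271.7 N down at 4.52 m → arm 1.87 m, τ = 271.7 × 1.87 = 508.1 N·m counterclockwise.
Net moment of the loads = 521.6 N·m counterclockwise.
The upward force F acts at the left end, arm 6.39 m, giving F × 6.39 clockwise.
Στ = 0 ⇒ F × 6.39 = 521.6 ⇒ F = 521.6 / 6.39 = 81.6 N.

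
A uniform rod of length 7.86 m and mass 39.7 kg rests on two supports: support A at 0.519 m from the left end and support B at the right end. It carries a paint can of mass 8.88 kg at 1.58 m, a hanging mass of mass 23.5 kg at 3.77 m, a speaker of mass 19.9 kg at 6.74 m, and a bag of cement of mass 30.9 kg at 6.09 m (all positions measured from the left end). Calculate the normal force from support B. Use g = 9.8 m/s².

R_B ≈ 690 N

Choose support A as the axis so its reaction then has zero moment arm.
Beam weight: 39.7 × 9.8 = 389.1 N down at 3.93 m → arm 3.411 m, τ = 389.1 × 3.411 = 1327 N·m clockwise.
Paint can: 8.88 × 9.8 = 87.02 N down at 1.58 m → arm 1.061 m, τ = 87.02 × 1.061 = 92.33 N·m clockwise.
Hanging mass: 23.5 × 9.8 = 230.3 N down at 3.77 m → arm 3.251 m, τ = 230.3 × 3.251 = 748.7 N·m clockwise.
Speaker: 19.9 × 9.8 = 195 N down at 6.74 m → arm 6.221 m, τ = 195 × 6.221 = 1213 N·m clockwise.
Bag of cement: 30.9 × 9.8 = 302.8 N down at 6.09 m → arm 5.571 m, τ = 302.8 × 5.571 = 1687 N·m clockwise.
Net load moment about support A = 5068 N·m clockwise.
Reaction R at support B is upward at 7.86 m, arm 7.341 m → moment R × 7.341 counterclockwise.
Setting net torque to zero: R × 7.341 = 5068 → R = 690 N.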